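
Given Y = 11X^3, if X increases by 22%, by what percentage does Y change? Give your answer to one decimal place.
81.6%

For Y = 11X^3:
If X → X(1 + 0.22)
Then Y → Y · (1 + 0.22)^3
     ≈ Y · 1.8158

Percentage change = ((1 + 0.22)^3 − 1) × 100% ≈ 81.6%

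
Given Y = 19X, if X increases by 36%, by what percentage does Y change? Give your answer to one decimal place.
36.0%

For Y = 19X:
If X → X(1 + 0.36)
Then Y → Y · (1 + 0.36)^1
     = Y · 1.3600

Percentage change = ((1 + 0.36)^1 − 1) × 100% = 36.0%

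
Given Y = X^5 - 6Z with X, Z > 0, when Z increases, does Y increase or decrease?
Y decreases

Taking the partial derivative:
∂Y/∂Z = -6

∂Y/∂Z = -6 < 0 (assuming positive values)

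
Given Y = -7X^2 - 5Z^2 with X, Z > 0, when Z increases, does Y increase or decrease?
Y decreases

Taking the partial derivative:
∂Y/∂Z = -10Z

∂Y/∂Z = -10Z < 0 (assuming positive values)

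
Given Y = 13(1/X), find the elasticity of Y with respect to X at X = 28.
Elasticity = -1

Elasticity = (dY/dX) · (X/Y)

dY/dX = -13/X²
At X = 28: dY/dX = -13/784, Y = 13/28

Elasticity = (-13/784) · (28 / (13/28)) = -1

Interpretation: for a small percentage change in X, the percentage change in Y is approximately -1.00 times as large.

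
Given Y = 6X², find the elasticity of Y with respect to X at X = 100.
Elasticity = 2

Elasticity = (dY/dX) · (X/Y)

dY/dX = 12·X
At X = 100: dY/dX = 1200, Y = 60000

Elasticity = 1200 · (100 / 60000) = 2

Interpretation: for a small percentage change in X, the percentage change in Y is approximately 2.00 times as large.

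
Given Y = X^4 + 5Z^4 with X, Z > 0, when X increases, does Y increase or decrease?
Y increases

Taking the partial derivative:
∂Y/∂X = 4X^3

∂Y/∂X = 4X^3 > 0 (assuming positive values)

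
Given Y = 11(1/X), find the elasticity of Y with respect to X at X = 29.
Elasticity = -1

Elasticity = (dY/dX) · (X/Y)

dY/dX = -11/X²
At X = 29: dY/dX = -11/841, Y = 11/29

Elasticity = (-11/841) · (29 / (11/29)) = -1

Interpretation: for a small percentage change in X, the percentage change in Y is approximately -1.00 times as large.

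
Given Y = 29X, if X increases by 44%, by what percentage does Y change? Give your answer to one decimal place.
44.0%

For Y = 29X:
If X → X(1 + 0.44)
Then Y → Y · (1 + 0.44)^1
     = Y · 1.4400

Percentage change = ((1 + 0.44)^1 − 1) × 100% = 44.0%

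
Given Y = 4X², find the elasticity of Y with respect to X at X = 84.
Elasticity = 2

Elasticity = (dY/dX) · (X/Y)

dY/dX = 8·X
At X = 84: dY/dX = 672, Y = 28224

Elasticity = 672 · (84 / 28224) = 2

Interpretation: for a small percentage change in X, the percentage change in Y is approximately 2.00 times as large.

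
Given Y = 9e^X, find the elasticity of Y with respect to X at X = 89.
Elasticity = 89

Elasticity = (dY/dX) · (X/Y)

dY/dX = 9·e^X
At X = 89: dY/dX = 9·e^89, Y = 9·e^89

Elasticity = (9·e^89) · (89 / (9·e^89)) = 89

Interpretation: for a small percentage change in X, the percentage change in Y is approximately 89.00 times as large.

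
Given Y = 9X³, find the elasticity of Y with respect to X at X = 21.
Elasticity = 3

Elasticity = (dY/dX) · (X/Y)

dY/dX = 27·X²
At X = 21: dY/dX = 11907, Y = 83349

Elasticity = 11907 · (21 / 83349) = 3

Interpretation: for a small percentage change in X, the percentage change in Y is approximately 3.00 times as large.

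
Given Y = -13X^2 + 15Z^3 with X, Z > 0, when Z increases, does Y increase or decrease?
Y increases

Taking the partial derivative:
∂Y/∂Z = 45Z^2

∂Y/∂Z = 45Z^2 > 0 (assuming positive values)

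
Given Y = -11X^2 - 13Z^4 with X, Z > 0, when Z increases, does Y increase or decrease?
Y decreases

Taking the partial derivative:
∂Y/∂Z = -52Z^3

∂Y/∂Z = -52Z^3 < 0 (assuming positive values)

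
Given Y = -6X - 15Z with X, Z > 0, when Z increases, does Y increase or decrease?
Y decreases

Taking the partial derivative:
∂Y/∂Z = -15

∂Y/∂Z = -15 < 0 (assuming positive values)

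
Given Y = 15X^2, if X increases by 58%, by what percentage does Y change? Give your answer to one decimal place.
149.6%

For Y = 15X^2:
If X → X(1 + 0.58)
Then Y → Y · (1 + 0.58)^2
     = Y · 2.4964

Percentage change = ((1 + 0.58)^2 − 1) × 100% ≈ 149.6%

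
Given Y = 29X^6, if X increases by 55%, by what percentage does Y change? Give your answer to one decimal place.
1286.7%

For Y = 29X^6:
If X → X(1 + 0.55)
Then Y → Y · (1 + 0.55)^6
     ≈ Y · 13.8672

Percentage change = ((1 + 0.55)^6 − 1) × 100% ≈ 1286.7%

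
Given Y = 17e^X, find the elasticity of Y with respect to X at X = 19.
Elasticity = 19

Elasticity = (dY/dX) · (X/Y)

dY/dX = 17·e^X
At X = 19: dY/dX = 17·e^19, Y = 17·e^19

Elasticity = (17·e^19) · (19 / (17·e^19)) = 19

Interpretation: for a small percentage change in X, the percentage change in Y is approximately 19.00 times as large.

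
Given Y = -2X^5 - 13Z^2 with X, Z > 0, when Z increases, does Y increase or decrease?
Y decreases

Taking the partial derivative:
∂Y/∂Z = -26Z

∂Y/∂Z = -26Z < 0 (assuming positive values)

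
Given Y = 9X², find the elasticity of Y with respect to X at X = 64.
Elasticity = 2

Elasticity = (dY/dX) · (X/Y)

dY/dX = 18·X
At X = 64: dY/dX = 1152, Y = 36864

Elasticity = 1152 · (64 / 36864) = 2

Interpretation: for a small percentage change in X, the percentage change in Y is approximately 2.00 times as large.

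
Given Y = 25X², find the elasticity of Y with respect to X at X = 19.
Elasticity = 2

Elasticity = (dY/dX) · (X/Y)

dY/dX = 50·X
At X = 19: dY/dX = 950, Y = 9025

Elasticity = 950 · (19 / 9025) = 2

Interpretation: for a small percentage change in X, the percentage change in Y is approximately 2.00 times as large.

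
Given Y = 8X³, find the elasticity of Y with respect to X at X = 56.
Elasticity = 3

Elasticity = (dY/dX) · (X/Y)

dY/dX = 24·X²
At X = 56: dY/dX = 75264, Y = 1404928

Elasticity = 75264 · (56 / 1404928) = 3

Interpretation: for a small percentage change in X, the percentage change in Y is approximately 3.00 times as large.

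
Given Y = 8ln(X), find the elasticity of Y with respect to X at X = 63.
Elasticity = 1/ln(63) ≈ 0.2414

Elasticity = (dY/dX) · (X/Y)

dY/dX = 8/X
At X = 63: dY/dX = 8/63, Y = 8·ln(63)

Elasticity = (8/63) · (63 / (8·ln(63))) = 1/ln(63) ≈ 0.2414

Interpretation: for a small percentage change in X, the percentage change in Y is approximately 0.24 times as large.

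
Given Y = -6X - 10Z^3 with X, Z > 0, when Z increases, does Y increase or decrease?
Y decreases

Taking the partial derivative:
∂Y/∂Z = -30Z^2

∂Y/∂Z = -30Z^2 < 0 (assuming positive values)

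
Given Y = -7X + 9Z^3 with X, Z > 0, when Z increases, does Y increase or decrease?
Y increases

Taking the partial derivative:
∂Y/∂Z = 27Z^2

∂Y/∂Z = 27Z^2 > 0 (assuming positive values)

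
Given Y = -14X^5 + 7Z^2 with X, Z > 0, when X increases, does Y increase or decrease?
Y decreases

Taking the partial derivative:
∂Y/∂X = -70X^4

∂Y/∂X = -70X^4 < 0 (assuming positive values)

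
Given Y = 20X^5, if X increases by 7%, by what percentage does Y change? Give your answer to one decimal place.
40.3%

For Y = 20X^5:
If X → X(1 + 0.07)
Then Y → Y · (1 + 0.07)^5
     ≈ Y · 1.4026

Percentage change = ((1 + 0.07)^5 − 1) × 100% ≈ 40.3%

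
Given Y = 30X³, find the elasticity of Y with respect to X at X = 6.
Elasticity = 3

Elasticity = (dY/dX) · (X/Y)

dY/dX = 90·X²
At X = 6: dY/dX = 3240, Y = 6480

Elasticity = 3240 · (6 / 6480) = 3

Interpretation: for a small percentage change in X, the percentage change in Y is approximately 3.00 times as large.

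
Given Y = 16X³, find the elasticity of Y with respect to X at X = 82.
Elasticity = 3

Elasticity = (dY/dX) · (X/Y)

dY/dX = 48·X²
At X = 82: dY/dX = 322752, Y = 8821888

Elasticity = 322752 · (82 / 8821888) = 3

Interpretation: for a small percentage change in X, the percentage change in Y is approximately 3.00 times as large.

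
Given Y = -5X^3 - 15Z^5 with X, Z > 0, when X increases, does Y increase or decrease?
Y decreases

Taking the partial derivative:
∂Y/∂X = -15X^2

∂Y/∂X = -15X^2 < 0 (assuming positive values)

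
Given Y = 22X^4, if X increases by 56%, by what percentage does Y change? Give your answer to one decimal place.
492.2%

For Y = 22X^4:
If X → X(1 + 0.56)
Then Y → Y · (1 + 0.56)^4
     ≈ Y · 5.9224

Percentage change = ((1 + 0.56)^4 − 1) × 100% ≈ 492.2%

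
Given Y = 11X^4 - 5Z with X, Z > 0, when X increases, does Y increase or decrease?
Y increases

Taking the partial derivative:
∂Y/∂X = 44X^3

∂Y/∂X = 44X^3 > 0 (assuming positive values)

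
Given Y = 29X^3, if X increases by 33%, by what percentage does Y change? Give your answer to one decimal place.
135.3%

For Y = 29X^3:
If X → X(1 + 0.33)
Then Y → Y · (1 + 0.33)^3
     ≈ Y · 2.3526

Percentage change = ((1 + 0.33)^3 − 1) × 100% ≈ 135.3%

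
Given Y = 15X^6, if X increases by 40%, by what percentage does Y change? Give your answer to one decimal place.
653.0%

For Y = 15X^6:
If X → X(1 + 0.4)
Then Y → Y · (1 + 0.4)^6
     ≈ Y · 7.5295

Percentage change = ((1 + 0.4)^6 − 1) × 100% ≈ 653.0%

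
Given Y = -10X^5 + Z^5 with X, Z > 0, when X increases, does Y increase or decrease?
Y decreases

Taking the partial derivative:
∂Y/∂X = -50X^4

∂Y/∂X = -50X^4 < 0 (assuming positive values)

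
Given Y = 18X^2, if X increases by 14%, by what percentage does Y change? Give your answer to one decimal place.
30.0%

For Y = 18X^2:
If X → X(1 + 0.14)
Then Y → Y · (1 + 0.14)^2
     = Y · 1.2996

Percentage change = ((1 + 0.14)^2 − 1) × 100% ≈ 30.0%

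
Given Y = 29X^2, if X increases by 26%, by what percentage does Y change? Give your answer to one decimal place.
58.8%

For Y = 29X^2:
If X → X(1 + 0.26)
Then Y → Y · (1 + 0.26)^2
     = Y · 1.5876

Percentage change = ((1 + 0.26)^2 − 1) × 100% ≈ 58.8%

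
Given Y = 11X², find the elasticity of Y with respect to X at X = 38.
Elasticity = 2

Elasticity = (dY/dX) · (X/Y)

dY/dX = 22·X
At X = 38: dY/dX = 836, Y = 15884

Elasticity = 836 · (38 / 15884) = 2

Interpretation: for a small percentage change in X, the percentage change in Y is approximately 2.00 times as large.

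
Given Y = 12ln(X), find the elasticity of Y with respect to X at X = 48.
Elasticity = 1/ln(48) ≈ 0.2583

Elasticity = (dY/dX) · (X/Y)

dY/dX = 12/X
At X = 48: dY/dX = 1/4, Y = 12·ln(48)

Elasticity = (1/4) · (48 / (12·ln(48))) = 1/ln(48) ≈ 0.2583

Interpretation: for a small percentage change in X, the percentage change in Y is approximately 0.26 times as large.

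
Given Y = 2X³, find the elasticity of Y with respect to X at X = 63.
Elasticity = 3

Elasticity = (dY/dX) · (X/Y)

dY/dX = 6·X²
At X = 63: dY/dX = 23814, Y = 500094

Elasticity = 23814 · (63 / 500094) = 3

Interpretation: for a small percentage change in X, the percentage change in Y is approximately 3.00 times as large.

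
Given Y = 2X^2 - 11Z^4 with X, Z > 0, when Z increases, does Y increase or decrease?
Y decreases

Taking the partial derivative:
∂Y/∂Z = -44Z^3

∂Y/∂Z = -44Z^3 < 0 (assuming positive values)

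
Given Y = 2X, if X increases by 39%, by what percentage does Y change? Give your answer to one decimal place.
39.0%

For Y = 2X:
If X → X(1 + 0.39)
Then Y → Y · (1 + 0.39)^1
     = Y · 1.3900

Percentage change = ((1 + 0.39)^1 − 1) × 100% = 39.0%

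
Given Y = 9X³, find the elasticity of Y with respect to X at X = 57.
Elasticity = 3

Elasticity = (dY/dX) · (X/Y)

dY/dX = 27·X²
At X = 57: dY/dX = 87723, Y = 1666737

Elasticity = 87723 · (57 / 1666737) = 3

Interpretation: for a small percentage change in X, the percentage change in Y is approximately 3.00 times as large.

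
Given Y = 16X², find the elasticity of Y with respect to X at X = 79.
Elasticity = 2

Elasticity = (dY/dX) · (X/Y)

dY/dX = 32·X
At X = 79: dY/dX = 2528, Y = 99856

Elasticity = 2528 · (79 / 99856) = 2

Interpretation: for a small percentage change in X, the percentage change in Y is approximately 2.00 times as large.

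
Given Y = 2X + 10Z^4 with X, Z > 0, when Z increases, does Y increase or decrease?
Y increases

Taking the partial derivative:
∂Y/∂Z = 40Z^3

∂Y/∂Z = 40Z^3 > 0 (assuming positive values)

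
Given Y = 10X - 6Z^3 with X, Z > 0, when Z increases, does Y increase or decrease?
Y decreases

Taking the partial derivative:
∂Y/∂Z = -18Z^2

∂Y/∂Z = -18Z^2 < 0 (assuming positive values)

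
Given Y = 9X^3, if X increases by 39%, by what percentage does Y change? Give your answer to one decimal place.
168.6%

For Y = 9X^3:
If X → X(1 + 0.39)
Then Y → Y · (1 + 0.39)^3
     ≈ Y · 2.6856

Percentage change = ((1 + 0.39)^3 − 1) × 100% ≈ 168.6%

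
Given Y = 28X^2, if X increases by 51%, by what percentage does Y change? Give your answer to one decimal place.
128.0%

For Y = 28X^2:
If X → X(1 + 0.51)
Then Y → Y · (1 + 0.51)^2
     = Y · 2.2801

Percentage change = ((1 + 0.51)^2 − 1) × 100% ≈ 128.0%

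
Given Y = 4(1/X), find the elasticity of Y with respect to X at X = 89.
Elasticity = -1

Elasticity = (dY/dX) · (X/Y)

dY/dX = -4/X²
At X = 89: dY/dX = -4/7921, Y = 4/89

Elasticity = (-4/7921) · (89 / (4/89)) = -1

Interpretation: for a small percentage change in X, the percentage change in Y is approximately -1.00 times as large.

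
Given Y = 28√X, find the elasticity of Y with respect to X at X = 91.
Elasticity = 1/2

Elasticity = (dY/dX) · (X/Y)

dY/dX = 14/√X
At X = 91: dY/dX = 2·√91/13, Y = 28·√91

Elasticity = (2·√91/13) · (91 / (28·√91)) = 1/2

Interpretation: for a small percentage change in X, the percentage change in Y is approximately 0.50 times as large.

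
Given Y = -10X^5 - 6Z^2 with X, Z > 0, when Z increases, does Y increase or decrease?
Y decreases

Taking the partial derivative:
∂Y/∂Z = -12Z

∂Y/∂Z = -12Z < 0 (assuming positive values)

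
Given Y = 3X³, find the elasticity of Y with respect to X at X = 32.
Elasticity = 3

Elasticity = (dY/dX) · (X/Y)

dY/dX = 9·X²
At X = 32: dY/dX = 9216, Y = 98304

Elasticity = 9216 · (32 / 98304) = 3

Interpretation: for a small percentage change in X, the percentage change in Y is approximately 3.00 times as large.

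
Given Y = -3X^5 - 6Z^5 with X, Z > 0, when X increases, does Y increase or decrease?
Y decreases

Taking the partial derivative:
∂Y/∂X = -15X^4

∂Y/∂X = -15X^4 < 0 (assuming positive values)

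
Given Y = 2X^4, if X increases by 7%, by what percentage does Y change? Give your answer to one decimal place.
31.1%

For Y = 2X^4:
If X → X(1 + 0.07)
Then Y → Y · (1 + 0.07)^4
     ≈ Y · 1.3108

Percentage change = ((1 + 0.07)^4 − 1) × 100% ≈ 31.1%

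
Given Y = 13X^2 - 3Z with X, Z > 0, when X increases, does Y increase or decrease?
Y increases

Taking the partial derivative:
∂Y/∂X = 26X

∂Y/∂X = 26X > 0 (assuming positive values)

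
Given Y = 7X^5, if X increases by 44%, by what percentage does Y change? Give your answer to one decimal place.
519.2%

For Y = 7X^5:
If X → X(1 + 0.44)
Then Y → Y · (1 + 0.44)^5
     ≈ Y · 6.1917

Percentage change = ((1 + 0.44)^5 − 1) × 100% ≈ 519.2%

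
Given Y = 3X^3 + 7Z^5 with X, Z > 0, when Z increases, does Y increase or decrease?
Y increases

Taking the partial derivative:
∂Y/∂Z = 35Z^4

∂Y/∂Z = 35Z^4 > 0 (assuming positive values)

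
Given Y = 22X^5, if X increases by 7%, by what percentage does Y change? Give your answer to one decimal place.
40.3%

For Y = 22X^5:
If X → X(1 + 0.07)
Then Y → Y · (1 + 0.07)^5
     ≈ Y · 1.4026

Percentage change = ((1 + 0.07)^5 − 1) × 100% ≈ 40.3%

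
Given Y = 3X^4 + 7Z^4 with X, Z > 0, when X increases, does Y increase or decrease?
Y increases

Taking the partial derivative:
∂Y/∂X = 12X^3

∂Y/∂X = 12X^3 > 0 (assuming positive values)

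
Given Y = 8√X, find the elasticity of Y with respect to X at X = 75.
Elasticity = 1/2

Elasticity = (dY/dX) · (X/Y)

dY/dX = 4/√X
At X = 75: dY/dX = 4·√3/15, Y = 40·√3

Elasticity = (4·√3/15) · (75 / (40·√3)) = 1/2

Interpretation: for a small percentage change in X, the percentage change in Y is approximately 0.50 times as large.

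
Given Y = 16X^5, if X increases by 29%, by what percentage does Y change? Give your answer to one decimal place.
257.2%

For Y = 16X^5:
If X → X(1 + 0.29)
Then Y → Y · (1 + 0.29)^5
     ≈ Y · 3.5723

Percentage change = ((1 + 0.29)^5 − 1) × 100% ≈ 257.2%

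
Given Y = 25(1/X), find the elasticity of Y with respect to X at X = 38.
Elasticity = -1

Elasticity = (dY/dX) · (X/Y)

dY/dX = -25/X²
At X = 38: dY/dX = -25/1444, Y = 25/38

Elasticity = (-25/1444) · (38 / (25/38)) = -1

Interpretation: for a small percentage change in X, the percentage change in Y is approximately -1.00 times as large.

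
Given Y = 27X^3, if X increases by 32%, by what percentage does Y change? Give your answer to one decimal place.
130.0%

For Y = 27X^3:
If X → X(1 + 0.32)
Then Y → Y · (1 + 0.32)^3
     ≈ Y · 2.3000

Percentage change = ((1 + 0.32)^3 − 1) × 100% ≈ 130.0%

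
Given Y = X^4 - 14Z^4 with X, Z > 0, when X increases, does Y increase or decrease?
Y increases

Taking the partial derivative:
∂Y/∂X = 4X^3

∂Y/∂X = 4X^3 > 0 (assuming positive values)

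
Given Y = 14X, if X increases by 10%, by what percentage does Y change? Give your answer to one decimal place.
10.0%

For Y = 14X:
If X → X(1 + 0.1)
Then Y → Y · (1 + 0.1)^1
     = Y · 1.1000

Percentage change = ((1 + 0.1)^1 − 1) × 100% = 10.0%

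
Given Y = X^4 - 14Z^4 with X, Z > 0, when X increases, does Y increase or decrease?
Y increases

Taking the partial derivative:
∂Y/∂X = 4X^3

∂Y/∂X = 4X^3 > 0 (assuming positive values)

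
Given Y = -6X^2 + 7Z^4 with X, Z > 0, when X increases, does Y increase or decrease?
Y decreases

Taking the partial derivative:
∂Y/∂X = -12X

∂Y/∂X = -12X < 0 (assuming positive values)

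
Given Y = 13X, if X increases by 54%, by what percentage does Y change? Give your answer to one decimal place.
54.0%

For Y = 13X:
If X → X(1 + 0.54)
Then Y → Y · (1 + 0.54)^1
     = Y · 1.5400

Percentage change = ((1 + 0.54)^1 − 1) × 100% = 54.0%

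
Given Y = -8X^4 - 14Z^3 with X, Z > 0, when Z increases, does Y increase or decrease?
Y decreases

Taking the partial derivative:
∂Y/∂Z = -42Z^2

∂Y/∂Z = -42Z^2 < 0 (assuming positive values)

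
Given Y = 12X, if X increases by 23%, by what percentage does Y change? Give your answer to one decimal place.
23.0%

For Y = 12X:
If X → X(1 + 0.23)
Then Y → Y · (1 + 0.23)^1
     = Y · 1.2300

Percentage change = ((1 + 0.23)^1 − 1) × 100% = 23.0%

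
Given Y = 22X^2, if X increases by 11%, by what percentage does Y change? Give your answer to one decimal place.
23.2%

For Y = 22X^2:
If X → X(1 + 0.11)
Then Y → Y · (1 + 0.11)^2
     = Y · 1.2321

Percentage change = ((1 + 0.11)^2 − 1) × 100% ≈ 23.2%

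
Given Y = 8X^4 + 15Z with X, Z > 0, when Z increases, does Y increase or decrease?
Y increases

Taking the partial derivative:
∂Y/∂Z = 15

∂Y/∂Z = 15 > 0 (assuming positive values)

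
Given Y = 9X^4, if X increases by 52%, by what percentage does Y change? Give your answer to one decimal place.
433.8%

For Y = 9X^4:
If X → X(1 + 0.52)
Then Y → Y · (1 + 0.52)^4
     ≈ Y · 5.3379

Percentage change = ((1 + 0.52)^4 − 1) × 100% ≈ 433.8%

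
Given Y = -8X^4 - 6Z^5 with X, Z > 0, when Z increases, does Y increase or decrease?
Y decreases

Taking the partial derivative:
∂Y/∂Z = -30Z^4

∂Y/∂Z = -30Z^4 < 0 (assuming positive values)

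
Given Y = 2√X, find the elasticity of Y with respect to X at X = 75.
Elasticity = 1/2

Elasticity = (dY/dX) · (X/Y)

dY/dX = 1/√X
At X = 75: dY/dX = √3/15, Y = 10·√3

Elasticity = (√3/15) · (75 / (10·√3)) = 1/2

Interpretation: for a small percentage change in X, the percentage change in Y is approximately 0.50 times as large.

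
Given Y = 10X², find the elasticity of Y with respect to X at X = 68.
Elasticity = 2

Elasticity = (dY/dX) · (X/Y)

dY/dX = 20·X
At X = 68: dY/dX = 1360, Y = 46240

Elasticity = 1360 · (68 / 46240) = 2

Interpretation: for a small percentage change in X, the percentage change in Y is approximately 2.00 times as large.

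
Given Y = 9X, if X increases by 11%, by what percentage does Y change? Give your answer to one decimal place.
11.0%

For Y = 9X:
If X → X(1 + 0.11)
Then Y → Y · (1 + 0.11)^1
     = Y · 1.1100

Percentage change = ((1 + 0.11)^1 − 1) × 100% = 11.0%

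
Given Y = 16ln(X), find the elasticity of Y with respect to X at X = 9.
Elasticity = 1/ln(9) ≈ 0.4551

Elasticity = (dY/dX) · (X/Y)

dY/dX = 16/X
At X = 9: dY/dX = 16/9, Y = 16·ln(9)

Elasticity = (16/9) · (9 / (16·ln(9))) = 1/ln(9) ≈ 0.4551

Interpretation: for a small percentage change in X, the percentage change in Y is approximately 0.46 times as large.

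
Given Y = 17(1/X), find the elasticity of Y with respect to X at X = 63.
Elasticity = -1

Elasticity = (dY/dX) · (X/Y)

dY/dX = -17/X²
At X = 63: dY/dX = -17/3969, Y = 17/63

Elasticity = (-17/3969) · (63 / (17/63)) = -1

Interpretation: for a small percentage change in X, the percentage change in Y is approximately -1.00 times as large.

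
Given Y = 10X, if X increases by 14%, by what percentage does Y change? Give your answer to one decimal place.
14.0%

For Y = 10X:
If X → X(1 + 0.14)
Then Y → Y · (1 + 0.14)^1
     = Y · 1.1400

Percentage change = ((1 + 0.14)^1 − 1) × 100% = 14.0%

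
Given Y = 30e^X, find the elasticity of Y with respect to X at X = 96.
Elasticity = 96

Elasticity = (dY/dX) · (X/Y)

dY/dX = 30·e^X
At X = 96: dY/dX = 30·e^96, Y = 30·e^96

Elasticity = (30·e^96) · (96 / (30·e^96)) = 96

Interpretation: for a small percentage change in X, the percentage change in Y is approximately 96.00 times as large.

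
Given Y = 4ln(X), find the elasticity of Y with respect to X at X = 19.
Elasticity = 1/ln(19) ≈ 0.3396

Elasticity = (dY/dX) · (X/Y)

dY/dX = 4/X
At X = 19: dY/dX = 4/19, Y = 4·ln(19)

Elasticity = (4/19) · (19 / (4·ln(19))) = 1/ln(19) ≈ 0.3396

Interpretation: for a small percentage change in X, the percentage change in Y is approximately 0.34 times as large.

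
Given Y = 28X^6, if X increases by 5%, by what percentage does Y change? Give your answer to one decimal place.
34.0%

For Y = 28X^6:
If X → X(1 + 0.05)
Then Y → Y · (1 + 0.05)^6
     ≈ Y · 1.3401

Percentage change = ((1 + 0.05)^6 − 1) × 100% ≈ 34.0%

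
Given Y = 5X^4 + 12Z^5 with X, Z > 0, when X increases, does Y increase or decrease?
Y increases

Taking the partial derivative:
∂Y/∂X = 20X^3

∂Y/∂X = 20X^3 > 0 (assuming positive values)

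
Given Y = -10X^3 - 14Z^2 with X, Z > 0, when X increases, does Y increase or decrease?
Y decreases

Taking the partial derivative:
∂Y/∂X = -30X^2

∂Y/∂X = -30X^2 < 0 (assuming positive values)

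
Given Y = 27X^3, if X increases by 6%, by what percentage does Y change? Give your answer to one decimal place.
19.1%

For Y = 27X^3:
If X → X(1 + 0.06)
Then Y → Y · (1 + 0.06)^3
     ≈ Y · 1.1910

Percentage change = ((1 + 0.06)^3 − 1) × 100% ≈ 19.1%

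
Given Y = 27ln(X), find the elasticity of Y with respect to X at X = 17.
Elasticity = 1/ln(17) ≈ 0.3530

Elasticity = (dY/dX) · (X/Y)

dY/dX = 27/X
At X = 17: dY/dX = 27/17, Y = 27·ln(17)

Elasticity = (27/17) · (17 / (27·ln(17))) = 1/ln(17) ≈ 0.3530

Interpretation: for a small percentage change in X, the percentage change in Y is approximately 0.35 times as large.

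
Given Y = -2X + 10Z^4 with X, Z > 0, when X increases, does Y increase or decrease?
Y decreases

Taking the partial derivative:
∂Y/∂X = -2

∂Y/∂X = -2 < 0 (assuming positive values)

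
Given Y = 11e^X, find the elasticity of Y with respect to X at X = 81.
Elasticity = 81

Elasticity = (dY/dX) · (X/Y)

dY/dX = 11·e^X
At X = 81: dY/dX = 11·e^81, Y = 11·e^81

Elasticity = (11·e^81) · (81 / (11·e^81)) = 81

Interpretation: for a small percentage change in X, the percentage change in Y is approximately 81.00 times as large.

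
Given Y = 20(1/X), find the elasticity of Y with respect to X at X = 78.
Elasticity = -1

Elasticity = (dY/dX) · (X/Y)

dY/dX = -20/X²
At X = 78: dY/dX = -5/1521, Y = 10/39

Elasticity = (-5/1521) · (78 / (10/39)) = -1

Interpretation: for a small percentage change in X, the percentage change in Y is approximately -1.00 times as large.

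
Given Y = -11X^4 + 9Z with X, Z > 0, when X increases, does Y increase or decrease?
Y decreases

Taking the partial derivative:
∂Y/∂X = -44X^3

∂Y/∂X = -44X^3 < 0 (assuming positive values)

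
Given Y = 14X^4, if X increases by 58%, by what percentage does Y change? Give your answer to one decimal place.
523.2%

For Y = 14X^4:
If X → X(1 + 0.58)
Then Y → Y · (1 + 0.58)^4
     ≈ Y · 6.2320

Percentage change = ((1 + 0.58)^4 − 1) × 100% ≈ 523.2%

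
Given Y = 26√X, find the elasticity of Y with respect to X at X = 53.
Elasticity = 1/2

Elasticity = (dY/dX) · (X/Y)

dY/dX = 13/√X
At X = 53: dY/dX = 13·√53/53, Y = 26·√53

Elasticity = (13·√53/53) · (53 / (26·√53)) = 1/2

Interpretation: for a small percentage change in X, the percentage change in Y is approximately 0.50 times as large.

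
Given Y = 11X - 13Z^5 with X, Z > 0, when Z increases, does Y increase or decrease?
Y decreases

Taking the partial derivative:
∂Y/∂Z = -65Z^4

∂Y/∂Z = -65Z^4 < 0 (assuming positive values)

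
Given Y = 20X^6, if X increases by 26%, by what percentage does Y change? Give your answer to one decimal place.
300.2%

For Y = 20X^6:
If X → X(1 + 0.26)
Then Y → Y · (1 + 0.26)^6
     ≈ Y · 4.0015

Percentage change = ((1 + 0.26)^6 − 1) × 100% ≈ 300.2%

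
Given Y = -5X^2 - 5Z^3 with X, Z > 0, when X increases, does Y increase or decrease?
Y decreases

Taking the partial derivative:
∂Y/∂X = -10X

∂Y/∂X = -10X < 0 (assuming positive values)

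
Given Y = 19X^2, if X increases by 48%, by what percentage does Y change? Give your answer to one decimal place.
119.0%

For Y = 19X^2:
If X → X(1 + 0.48)
Then Y → Y · (1 + 0.48)^2
     = Y · 2.1904

Percentage change = ((1 + 0.48)^2 − 1) × 100% ≈ 119.0%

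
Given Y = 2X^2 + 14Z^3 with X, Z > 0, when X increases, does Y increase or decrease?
Y increases

Taking the partial derivative:
∂Y/∂X = 4X

∂Y/∂X = 4X > 0 (assuming positive values)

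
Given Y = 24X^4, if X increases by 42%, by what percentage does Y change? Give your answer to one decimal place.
306.6%

For Y = 24X^4:
If X → X(1 + 0.42)
Then Y → Y · (1 + 0.42)^4
     ≈ Y · 4.0659

Percentage change = ((1 + 0.42)^4 − 1) × 100% ≈ 306.6%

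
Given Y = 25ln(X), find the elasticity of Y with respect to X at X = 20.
Elasticity = 1/ln(20) ≈ 0.3338

Elasticity = (dY/dX) · (X/Y)

dY/dX = 25/X
At X = 20: dY/dX = 5/4, Y = 25·ln(20)

Elasticity = (5/4) · (20 / (25·ln(20))) = 1/ln(20) ≈ 0.3338

Interpretation: for a small percentage change in X, the percentage change in Y is approximately 0.33 times as large.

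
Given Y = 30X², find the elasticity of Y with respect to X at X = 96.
Elasticity = 2

Elasticity = (dY/dX) · (X/Y)

dY/dX = 60·X
At X = 96: dY/dX = 5760, Y = 276480

Elasticity = 5760 · (96 / 276480) = 2

Interpretation: for a small percentage change in X, the percentage change in Y is approximately 2.00 times as large.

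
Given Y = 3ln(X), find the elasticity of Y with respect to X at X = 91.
Elasticity = 1/ln(91) ≈ 0.2217

Elasticity = (dY/dX) · (X/Y)

dY/dX = 3/X
At X = 91: dY/dX = 3/91, Y = 3·ln(91)

Elasticity = (3/91) · (91 / (3·ln(91))) = 1/ln(91) ≈ 0.2217

Interpretation: for a small percentage change in X, the percentage change in Y is approximately 0.22 times as large.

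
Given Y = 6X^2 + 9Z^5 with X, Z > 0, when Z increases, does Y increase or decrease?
Y increases

Taking the partial derivative:
∂Y/∂Z = 45Z^4

∂Y/∂Z = 45Z^4 > 0 (assuming positive values)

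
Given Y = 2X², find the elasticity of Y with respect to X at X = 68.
Elasticity = 2

Elasticity = (dY/dX) · (X/Y)

dY/dX = 4·X
At X = 68: dY/dX = 272, Y = 9248

Elasticity = 272 · (68 / 9248) = 2

Interpretation: for a small percentage change in X, the percentage change in Y is approximately 2.00 times as large.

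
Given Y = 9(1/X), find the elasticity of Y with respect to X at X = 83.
Elasticity = -1

Elasticity = (dY/dX) · (X/Y)

dY/dX = -9/X²
At X = 83: dY/dX = -9/6889, Y = 9/83

Elasticity = (-9/6889) · (83 / (9/83)) = -1

Interpretation: for a small percentage change in X, the percentage change in Y is approximately -1.00 times as large.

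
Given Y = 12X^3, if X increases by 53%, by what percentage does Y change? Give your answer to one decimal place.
258.2%

For Y = 12X^3:
If X → X(1 + 0.53)
Then Y → Y · (1 + 0.53)^3
     ≈ Y · 3.5816

Percentage change = ((1 + 0.53)^3 − 1) × 100% ≈ 258.2%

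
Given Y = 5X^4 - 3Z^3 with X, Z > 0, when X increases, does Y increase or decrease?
Y increases

Taking the partial derivative:
∂Y/∂X = 20X^3

∂Y/∂X = 20X^3 > 0 (assuming positive values)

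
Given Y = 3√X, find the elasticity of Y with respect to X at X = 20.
Elasticity = 1/2

Elasticity = (dY/dX) · (X/Y)

dY/dX = 3/(2·√X)
At X = 20: dY/dX = 3·√5/20, Y = 6·√5

Elasticity = (3·√5/20) · (20 / (6·√5)) = 1/2

Interpretation: for a small percentage change in X, the percentage change in Y is approximately 0.50 times as large.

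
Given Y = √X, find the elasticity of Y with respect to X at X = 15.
Elasticity = 1/2

Elasticity = (dY/dX) · (X/Y)

dY/dX = 1/(2·√X)
At X = 15: dY/dX = √15/30, Y = √15

Elasticity = (√15/30) · (15 / (√15)) = 1/2

Interpretation: for a small percentage change in X, the percentage change in Y is approximately 0.50 times as large.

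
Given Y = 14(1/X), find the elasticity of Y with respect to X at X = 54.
Elasticity = -1

Elasticity = (dY/dX) · (X/Y)

dY/dX = -14/X²
At X = 54: dY/dX = -7/1458, Y = 7/27

Elasticity = (-7/1458) · (54 / (7/27)) = -1

Interpretation: for a small percentage change in X, the percentage change in Y is approximately -1.00 times as large.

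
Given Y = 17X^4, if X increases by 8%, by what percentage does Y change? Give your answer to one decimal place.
36.0%

For Y = 17X^4:
If X → X(1 + 0.08)
Then Y → Y · (1 + 0.08)^4
     ≈ Y · 1.3605

Percentage change = ((1 + 0.08)^4 − 1) × 100% ≈ 36.0%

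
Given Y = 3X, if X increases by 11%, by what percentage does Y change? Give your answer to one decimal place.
11.0%

For Y = 3X:
If X → X(1 + 0.11)
Then Y → Y · (1 + 0.11)^1
     = Y · 1.1100

Percentage change = ((1 + 0.11)^1 − 1) × 100% = 11.0%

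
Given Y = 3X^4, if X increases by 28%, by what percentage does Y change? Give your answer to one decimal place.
168.4%

For Y = 3X^4:
If X → X(1 + 0.28)
Then Y → Y · (1 + 0.28)^4
     ≈ Y · 2.6844

Percentage change = ((1 + 0.28)^4 − 1) × 100% ≈ 168.4%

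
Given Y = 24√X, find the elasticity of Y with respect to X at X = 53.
Elasticity = 1/2

Elasticity = (dY/dX) · (X/Y)

dY/dX = 12/√X
At X = 53: dY/dX = 12·√53/53, Y = 24·√53

Elasticity = (12·√53/53) · (53 / (24·√53)) = 1/2

Interpretation: for a small percentage change in X, the percentage change in Y is approximately 0.50 times as large.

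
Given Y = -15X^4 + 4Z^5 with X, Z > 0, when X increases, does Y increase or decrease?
Y decreases

Taking the partial derivative:
∂Y/∂X = -60X^3

∂Y/∂X = -60X^3 < 0 (assuming positive values)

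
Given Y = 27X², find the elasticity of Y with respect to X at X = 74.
Elasticity = 2

Elasticity = (dY/dX) · (X/Y)

dY/dX = 54·X
At X = 74: dY/dX = 3996, Y = 147852

Elasticity = 3996 · (74 / 147852) = 2

Interpretation: for a small percentage change in X, the percentage change in Y is approximately 2.00 times as large.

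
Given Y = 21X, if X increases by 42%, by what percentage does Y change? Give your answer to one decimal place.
42.0%

For Y = 21X:
If X → X(1 + 0.42)
Then Y → Y · (1 + 0.42)^1
     = Y · 1.4200

Percentage change = ((1 + 0.42)^1 − 1) × 100% = 42.0%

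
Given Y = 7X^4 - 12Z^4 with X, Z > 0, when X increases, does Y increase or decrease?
Y increases

Taking the partial derivative:
∂Y/∂X = 28X^3

∂Y/∂X = 28X^3 > 0 (assuming positive values)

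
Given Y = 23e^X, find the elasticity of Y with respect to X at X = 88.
Elasticity = 88

Elasticity = (dY/dX) · (X/Y)

dY/dX = 23·e^X
At X = 88: dY/dX = 23·e^88, Y = 23·e^88

Elasticity = (23·e^88) · (88 / (23·e^88)) = 88

Interpretation: for a small percentage change in X, the percentage change in Y is approximately 88.00 times as large.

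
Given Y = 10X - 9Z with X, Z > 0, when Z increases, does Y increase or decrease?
Y decreases

Taking the partial derivative:
∂Y/∂Z = -9

∂Y/∂Z = -9 < 0 (assuming positive values)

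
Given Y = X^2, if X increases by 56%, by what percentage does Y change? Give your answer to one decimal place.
143.4%

For Y = X^2:
If X → X(1 + 0.56)
Then Y → Y · (1 + 0.56)^2
     = Y · 2.4336

Percentage change = ((1 + 0.56)^2 − 1) × 100% ≈ 143.4%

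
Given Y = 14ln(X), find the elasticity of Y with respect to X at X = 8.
Elasticity = 1/ln(8) ≈ 0.4809

Elasticity = (dY/dX) · (X/Y)

dY/dX = 14/X
At X = 8: dY/dX = 7/4, Y = 14·ln(8)

Elasticity = (7/4) · (8 / (14·ln(8))) = 1/ln(8) ≈ 0.4809

Interpretation: for a small percentage change in X, the percentage change in Y is approximately 0.48 times as large.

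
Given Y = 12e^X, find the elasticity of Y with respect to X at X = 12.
Elasticity = 12

Elasticity = (dY/dX) · (X/Y)

dY/dX = 12·e^X
At X = 12: dY/dX = 12·e^12, Y = 12·e^12

Elasticity = (12·e^12) · (12 / (12·e^12)) = 12

Interpretation: for a small percentage change in X, the percentage change in Y is approximately 12.00 times as large.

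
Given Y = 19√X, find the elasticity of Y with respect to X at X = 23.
Elasticity = 1/2

Elasticity = (dY/dX) · (X/Y)

dY/dX = 19/(2·√X)
At X = 23: dY/dX = 19·√23/46, Y = 19·√23

Elasticity = (19·√23/46) · (23 / (19·√23)) = 1/2

Interpretation: for a small percentage change in X, the percentage change in Y is approximately 0.50 times as large.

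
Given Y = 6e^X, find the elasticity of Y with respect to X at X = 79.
Elasticity = 79

Elasticity = (dY/dX) · (X/Y)

dY/dX = 6·e^X
At X = 79: dY/dX = 6·e^79, Y = 6·e^79

Elasticity = (6·e^79) · (79 / (6·e^79)) = 79

Interpretation: for a small percentage change in X, the percentage change in Y is approximately 79.00 times as large.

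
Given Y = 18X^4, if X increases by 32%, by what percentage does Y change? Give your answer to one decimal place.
203.6%

For Y = 18X^4:
If X → X(1 + 0.32)
Then Y → Y · (1 + 0.32)^4
     ≈ Y · 3.0360

Percentage change = ((1 + 0.32)^4 − 1) × 100% ≈ 203.6%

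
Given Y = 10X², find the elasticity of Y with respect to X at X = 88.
Elasticity = 2

Elasticity = (dY/dX) · (X/Y)

dY/dX = 20·X
At X = 88: dY/dX = 1760, Y = 77440

Elasticity = 1760 · (88 / 77440) = 2

Interpretation: for a small percentage change in X, the percentage change in Y is approximately 2.00 times as large.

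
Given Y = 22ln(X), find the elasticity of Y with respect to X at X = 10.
Elasticity = 1/ln(10) ≈ 0.4343

Elasticity = (dY/dX) · (X/Y)

dY/dX = 22/X
At X = 10: dY/dX = 11/5, Y = 22·ln(10)

Elasticity = (11/5) · (10 / (22·ln(10))) = 1/ln(10) ≈ 0.4343

Interpretation: for a small percentage change in X, the percentage change in Y is approximately 0.43 times as large.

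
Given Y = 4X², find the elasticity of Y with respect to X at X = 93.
Elasticity = 2

Elasticity = (dY/dX) · (X/Y)

dY/dX = 8·X
At X = 93: dY/dX = 744, Y = 34596

Elasticity = 744 · (93 / 34596) = 2

Interpretation: for a small percentage change in X, the percentage change in Y is approximately 2.00 times as large.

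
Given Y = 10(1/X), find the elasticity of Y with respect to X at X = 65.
Elasticity = -1

Elasticity = (dY/dX) · (X/Y)

dY/dX = -10/X²
At X = 65: dY/dX = -2/845, Y = 2/13

Elasticity = (-2/845) · (65 / (2/13)) = -1

Interpretation: for a small percentage change in X, the percentage change in Y is approximately -1.00 times as large.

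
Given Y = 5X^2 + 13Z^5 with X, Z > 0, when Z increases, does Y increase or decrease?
Y increases

Taking the partial derivative:
∂Y/∂Z = 65Z^4

∂Y/∂Z = 65Z^4 > 0 (assuming positive values)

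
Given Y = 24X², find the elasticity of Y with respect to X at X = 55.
Elasticity = 2

Elasticity = (dY/dX) · (X/Y)

dY/dX = 48·X
At X = 55: dY/dX = 2640, Y = 72600

Elasticity = 2640 · (55 / 72600) = 2

Interpretation: for a small percentage change in X, the percentage change in Y is approximately 2.00 times as large.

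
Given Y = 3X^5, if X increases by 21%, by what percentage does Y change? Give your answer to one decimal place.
159.4%

For Y = 3X^5:
If X → X(1 + 0.21)
Then Y → Y · (1 + 0.21)^5
     ≈ Y · 2.5937

Percentage change = ((1 + 0.21)^5 − 1) × 100% ≈ 159.4%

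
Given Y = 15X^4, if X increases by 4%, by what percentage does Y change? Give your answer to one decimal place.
17.0%

For Y = 15X^4:
If X → X(1 + 0.04)
Then Y → Y · (1 + 0.04)^4
     ≈ Y · 1.1699

Percentage change = ((1 + 0.04)^4 − 1) × 100% ≈ 17.0%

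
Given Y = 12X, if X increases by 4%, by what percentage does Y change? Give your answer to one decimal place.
4.0%

For Y = 12X:
If X → X(1 + 0.04)
Then Y → Y · (1 + 0.04)^1
     = Y · 1.0400

Percentage change = ((1 + 0.04)^1 − 1) × 100% = 4.0%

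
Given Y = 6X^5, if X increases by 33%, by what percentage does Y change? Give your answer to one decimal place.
316.2%

For Y = 6X^5:
If X → X(1 + 0.33)
Then Y → Y · (1 + 0.33)^5
     ≈ Y · 4.1616

Percentage change = ((1 + 0.33)^5 − 1) × 100% ≈ 316.2%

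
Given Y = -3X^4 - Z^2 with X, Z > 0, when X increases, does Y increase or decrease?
Y decreases

Taking the partial derivative:
∂Y/∂X = -12X^3

∂Y/∂X = -12X^3 < 0 (assuming positive values)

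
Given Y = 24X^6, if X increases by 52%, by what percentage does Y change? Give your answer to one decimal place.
1133.3%

For Y = 24X^6:
If X → X(1 + 0.52)
Then Y → Y · (1 + 0.52)^6
     ≈ Y · 12.3328

Percentage change = ((1 + 0.52)^6 − 1) × 100% ≈ 1133.3%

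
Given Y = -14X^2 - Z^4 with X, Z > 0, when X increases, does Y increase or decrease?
Y decreases

Taking the partial derivative:
∂Y/∂X = -28X

∂Y/∂X = -28X < 0 (assuming positive values)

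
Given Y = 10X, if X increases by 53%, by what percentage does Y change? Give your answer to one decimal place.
53.0%

For Y = 10X:
If X → X(1 + 0.53)
Then Y → Y · (1 + 0.53)^1
     = Y · 1.5300

Percentage change = ((1 + 0.53)^1 − 1) × 100% = 53.0%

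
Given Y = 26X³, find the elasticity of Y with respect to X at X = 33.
Elasticity = 3

Elasticity = (dY/dX) · (X/Y)

dY/dX = 78·X²
At X = 33: dY/dX = 84942, Y = 934362

Elasticity = 84942 · (33 / 934362) = 3

Interpretation: for a small percentage change in X, the percentage change in Y is approximately 3.00 times as large.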